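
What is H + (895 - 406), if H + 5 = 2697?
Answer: 3181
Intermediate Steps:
H = 2692 (H = -5 + 2697 = 2692)
H + (895 - 406) = 2692 + (895 - 406) = 2692 + 489 = 3181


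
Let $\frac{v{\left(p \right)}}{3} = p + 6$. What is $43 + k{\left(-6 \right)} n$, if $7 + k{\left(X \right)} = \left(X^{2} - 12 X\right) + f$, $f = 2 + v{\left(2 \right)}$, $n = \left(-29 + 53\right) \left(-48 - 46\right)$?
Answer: $-286469$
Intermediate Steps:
$n = -2256$ ($n = 24 \left(-94\right) = -2256$)
$v{\left(p \right)} = 18 + 3 p$ ($v{\left(p \right)} = 3 \left(p + 6\right) = 3 \left(6 + p\right) = 18 + 3 p$)
$f = 26$ ($f = 2 + \left(18 + 3 \cdot 2\right) = 2 + \left(18 + 6\right) = 2 + 24 = 26$)
$k{\left(X \right)} = 19 + X^{2} - 12 X$ ($k{\left(X \right)} = -7 + \left(\left(X^{2} - 12 X\right) + 26\right) = -7 + \left(26 + X^{2} - 12 X\right) = 19 + X^{2} - 12 X$)
$43 + k{\left(-6 \right)} n = 43 + \left(19 + \left(-6\right)^{2} - -72\right) \left(-2256\right) = 43 + \left(19 + 36 + 72\right) \left(-2256\right) = 43 + 127 \left(-2256\right) = 43 - 286512 = -286469$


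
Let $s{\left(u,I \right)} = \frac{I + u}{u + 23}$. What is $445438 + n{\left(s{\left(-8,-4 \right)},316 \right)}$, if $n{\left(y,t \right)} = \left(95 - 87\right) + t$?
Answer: $445762$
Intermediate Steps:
$s{\left(u,I \right)} = \frac{I + u}{23 + u}$
$n{\left(y,t \right)} = 8 + t$ ($n{\left(y,t \right)} = \left(95 - 87\right) + t = 8 + t$)
$445438 + n{\left(s{\left(-8,-4 \right)},316 \right)} = 445438 + \left(8 + 316\right) = 445438 + 324 = 445762$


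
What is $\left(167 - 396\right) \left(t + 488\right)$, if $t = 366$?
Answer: $-195566$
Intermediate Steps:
$\left(167 - 396\right) \left(t + 488\right) = \left(167 - 396\right) \left(366 + 488\right) = \left(-229\right) 854 = -195566$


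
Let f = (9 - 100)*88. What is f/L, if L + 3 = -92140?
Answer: 8008/92143 ≈ 0.086908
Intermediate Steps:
L = -92143 (L = -3 - 92140 = -92143)
f = -8008 (f = -91*88 = -8008)
f/L = -8008/(-92143) = -8008*(-1/92143) = 8008/92143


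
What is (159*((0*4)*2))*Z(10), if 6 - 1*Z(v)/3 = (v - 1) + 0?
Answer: 0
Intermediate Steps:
Z(v) = 21 - 3*v (Z(v) = 18 - 3*((v - 1) + 0) = 18 - 3*((-1 + v) + 0) = 18 - 3*(-1 + v) = 18 + (3 - 3*v) = 21 - 3*v)
(159*((0*4)*2))*Z(10) = (159*((0*4)*2))*(21 - 3*10) = (159*(0*2))*(21 - 30) = (159*0)*(-9) = 0*(-9) = 0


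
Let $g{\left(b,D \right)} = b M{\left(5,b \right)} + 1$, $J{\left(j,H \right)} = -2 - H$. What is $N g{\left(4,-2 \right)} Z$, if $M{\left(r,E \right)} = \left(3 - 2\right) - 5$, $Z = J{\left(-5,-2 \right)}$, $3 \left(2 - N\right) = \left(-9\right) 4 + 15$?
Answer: $0$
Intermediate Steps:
$N = 9$ ($N = 2 - \frac{\left(-9\right) 4 + 15}{3} = 2 - \frac{-36 + 15}{3} = 2 - -7 = 2 + 7 = 9$)
$Z = 0$ ($Z = -2 - -2 = -2 + 2 = 0$)
$M{\left(r,E \right)} = -4$ ($M{\left(r,E \right)} = 1 - 5 = -4$)
$g{\left(b,D \right)} = 1 - 4 b$ ($g{\left(b,D \right)} = b \left(-4\right) + 1 = - 4 b + 1 = 1 - 4 b$)
$N g{\left(4,-2 \right)} Z = 9 \left(1 - 16\right) 0 = 9 \left(-15\right) 0 = \left(-135\right) 0 = 0$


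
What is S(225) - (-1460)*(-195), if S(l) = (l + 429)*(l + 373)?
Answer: 106392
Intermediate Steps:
S(l) = (373 + l)*(429 + l) (S(l) = (429 + l)*(373 + l) = (373 + l)*(429 + l))
S(225) - (-1460)*(-195) = (160017 + 225**2 + 802*225) - (-1460)*(-195) = (160017 + 50625 + 180450) - 1*284700 = 391092 - 284700 = 106392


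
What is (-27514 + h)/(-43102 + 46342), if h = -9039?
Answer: -36553/3240 ≈ -11.282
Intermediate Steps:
(-27514 + h)/(-43102 + 46342) = (-27514 - 9039)/(-43102 + 46342) = -36553/3240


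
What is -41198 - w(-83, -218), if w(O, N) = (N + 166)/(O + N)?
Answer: -12400650/301 ≈ -41198.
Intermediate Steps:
w(O, N) = (166 + N)/(N + O)
-41198 - w(-83, -218) = -41198 - (166 - 218)/(-218 - 83) = -41198 - (-52)/(-301) = -41198 - (-1)*(-52)/301 = -41198 - 1*52/301 = -41198 - 52/301 = -12400650/301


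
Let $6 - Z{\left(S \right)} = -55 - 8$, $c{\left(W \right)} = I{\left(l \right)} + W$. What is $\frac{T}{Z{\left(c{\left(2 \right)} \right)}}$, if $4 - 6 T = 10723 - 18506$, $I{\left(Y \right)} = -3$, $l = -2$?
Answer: $\frac{7787}{414} \approx 18.809$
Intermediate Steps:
$c{\left(W \right)} = -3 + W$
$Z{\left(S \right)} = 69$ ($Z{\left(S \right)} = 6 - \left(-55 - 8\right) = 6 - -63 = 6 + 63 = 69$)
$T = \frac{7787}{6}$ ($T = \frac{2}{3} - \frac{10723 - 18506}{6} = \frac{2}{3} - - \frac{7783}{6} = \frac{2}{3} + \frac{7783}{6} = \frac{7787}{6} \approx 1297.8$)
$\frac{T}{Z{\left(c{\left(2 \right)} \right)}} = \frac{7787}{6 \cdot 69} = \frac{7787}{6} \cdot \frac{1}{69} = \frac{7787}{414}$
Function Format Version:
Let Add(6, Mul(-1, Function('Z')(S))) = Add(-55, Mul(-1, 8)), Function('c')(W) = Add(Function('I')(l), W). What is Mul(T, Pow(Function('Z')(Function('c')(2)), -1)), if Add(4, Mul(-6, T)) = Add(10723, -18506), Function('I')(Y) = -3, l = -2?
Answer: Rational(7787, 414) ≈ 18.809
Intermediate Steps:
Function('c')(W) = Add(-3, W)
Function('Z')(S) = 69 (Function('Z')(S) = Add(6, Mul(-1, Add(-55, Mul(-1, 8)))) = Add(6, Mul(-1, Add(-55, -8))) = Add(6, Mul(-1, -63)) = Add(6, 63) = 69)
T = Rational(7787, 6) (T = Add(Rational(2, 3), Mul(Rational(-1, 6), Add(10723, -18506))) = Add(Rational(2, 3), Mul(Rational(-1, 6), -7783)) = Add(Rational(2, 3), Rational(7783, 6)) = Rational(7787, 6) ≈ 1297.8)
Mul(T, Pow(Function('Z')(Function('c')(2)), -1)) = Mul(Rational(7787, 6), Pow(69, -1)) = Mul(Rational(7787, 6), Rational(1, 69)) = Rational(7787, 414)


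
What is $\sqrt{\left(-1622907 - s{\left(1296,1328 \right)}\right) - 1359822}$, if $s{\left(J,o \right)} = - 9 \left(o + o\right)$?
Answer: $5 i \sqrt{118353} \approx 1720.1 i$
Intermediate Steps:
$s{\left(J,o \right)} = - 18 o$ ($s{\left(J,o \right)} = - 9 \cdot 2 o = - 18 o$)
$\sqrt{\left(-1622907 - s{\left(1296,1328 \right)}\right) - 1359822} = \sqrt{\left(-1622907 - \left(-18\right) 1328\right) - 1359822} = \sqrt{\left(-1622907 - -23904\right) - 1359822} = \sqrt{\left(-1622907 + 23904\right) - 1359822} = \sqrt{-1599003 - 1359822} = \sqrt{-2958825} = 5 i \sqrt{118353}$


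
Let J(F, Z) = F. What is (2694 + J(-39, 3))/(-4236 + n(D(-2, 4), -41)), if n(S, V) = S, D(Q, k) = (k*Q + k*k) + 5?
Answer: -2655/4223 ≈ -0.62870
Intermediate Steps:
D(Q, k) = 5 + k² + Q*k (D(Q, k) = (Q*k + k²) + 5 = (k² + Q*k) + 5 = 5 + k² + Q*k)
(2694 + J(-39, 3))/(-4236 + n(D(-2, 4), -41)) = (2694 - 39)/(-4236 + (5 + 4² - 2*4)) = 2655/(-4236 + (5 + 16 - 8)) = 2655/(-4236 + 13) = 2655/(-4223) = 2655*(-1/4223) = -2655/4223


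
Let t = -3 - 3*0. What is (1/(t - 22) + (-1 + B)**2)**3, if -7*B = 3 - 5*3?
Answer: 191102976/1838265625 ≈ 0.10396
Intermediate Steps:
B = 12/7 (B = -(3 - 5*3)/7 = -(3 - 15)/7 = -1/7*(-12) = 12/7 ≈ 1.7143)
t = -3 (t = -3 + 0 = -3)
(1/(t - 22) + (-1 + B)**2)**3 = (1/(-3 - 22) + (-1 + 12/7)**2)**3 = (1/(-25) + (5/7)**2)**3 = (-1/25 + 25/49)**3 = (576/1225)**3 = 191102976/1838265625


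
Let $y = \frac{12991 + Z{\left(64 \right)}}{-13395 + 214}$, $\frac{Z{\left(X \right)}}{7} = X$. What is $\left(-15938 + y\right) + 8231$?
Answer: $- \frac{101599406}{13181} \approx -7708.0$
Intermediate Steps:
$Z{\left(X \right)} = 7 X$
$y = - \frac{13439}{13181}$ ($y = \frac{12991 + 7 \cdot 64}{-13395 + 214} = \frac{12991 + 448}{-13181} = 13439 \left(- \frac{1}{13181}\right) = - \frac{13439}{13181} \approx -1.0196$)
$\left(-15938 + y\right) + 8231 = \left(-15938 - \frac{13439}{13181}\right) + 8231 = - \frac{210092217}{13181} + 8231 = - \frac{101599406}{13181}$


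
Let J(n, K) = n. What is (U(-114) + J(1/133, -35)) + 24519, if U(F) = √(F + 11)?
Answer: 3261028/133 + I*√103 ≈ 24519.0 + 10.149*I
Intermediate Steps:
U(F) = √(11 + F)
(U(-114) + J(1/133, -35)) + 24519 = (√(11 - 114) + 1/133) + 24519 = (√(-103) + 1/133) + 24519 = (I*√103 + 1/133) + 24519 = (1/133 + I*√103) + 24519 = 3261028/133 + I*√103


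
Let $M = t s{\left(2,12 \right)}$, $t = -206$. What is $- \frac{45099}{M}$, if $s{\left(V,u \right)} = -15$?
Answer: $- \frac{15033}{1030} \approx -14.595$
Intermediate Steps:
$M = 3090$ ($M = \left(-206\right) \left(-15\right) = 3090$)
$- \frac{45099}{M} = - \frac{45099}{3090} = \left(-45099\right) \frac{1}{3090} = - \frac{15033}{1030}$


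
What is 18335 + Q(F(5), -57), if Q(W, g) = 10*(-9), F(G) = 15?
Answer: 18245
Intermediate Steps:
Q(W, g) = -90
18335 + Q(F(5), -57) = 18335 - 90 = 18245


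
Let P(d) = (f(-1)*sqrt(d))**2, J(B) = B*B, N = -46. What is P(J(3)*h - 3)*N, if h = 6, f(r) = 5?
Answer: -58650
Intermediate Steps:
J(B) = B**2
P(d) = 25*d (P(d) = (5*sqrt(d))**2 = 25*d)
P(J(3)*h - 3)*N = (25*(3**2*6 - 3))*(-46) = (25*(9*6 - 3))*(-46) = (25*(54 - 3))*(-46) = (25*51)*(-46) = 1275*(-46) = -58650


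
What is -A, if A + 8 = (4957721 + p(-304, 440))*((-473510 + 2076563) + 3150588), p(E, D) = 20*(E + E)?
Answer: -23509421537593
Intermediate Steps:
p(E, D) = 40*E (p(E, D) = 20*(2*E) = 40*E)
A = 23509421537593 (A = -8 + (4957721 + 40*(-304))*((-473510 + 2076563) + 3150588) = -8 + (4957721 - 12160)*(1603053 + 3150588) = -8 + 4945561*4753641 = -8 + 23509421537601 = 23509421537593)
-A = -1*23509421537593 = -23509421537593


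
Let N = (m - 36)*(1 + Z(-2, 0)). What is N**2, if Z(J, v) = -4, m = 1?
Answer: 11025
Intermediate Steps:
N = 105 (N = (1 - 36)*(1 - 4) = -35*(-3) = 105)
N**2 = 105**2 = 11025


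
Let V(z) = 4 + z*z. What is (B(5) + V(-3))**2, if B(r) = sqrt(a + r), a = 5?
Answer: (13 + sqrt(10))**2 ≈ 261.22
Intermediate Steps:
B(r) = sqrt(5 + r)
V(z) = 4 + z**2
(B(5) + V(-3))**2 = (sqrt(5 + 5) + (4 + (-3)**2))**2 = (sqrt(10) + (4 + 9))**2 = (sqrt(10) + 13)**2 = (13 + sqrt(10))**2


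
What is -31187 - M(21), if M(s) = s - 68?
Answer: -31140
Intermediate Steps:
M(s) = -68 + s
-31187 - M(21) = -31187 - (-68 + 21) = -31187 - 1*(-47) = -31187 + 47 = -31140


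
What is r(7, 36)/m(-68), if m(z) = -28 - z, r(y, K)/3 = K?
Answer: 27/10 ≈ 2.7000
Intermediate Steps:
r(y, K) = 3*K
r(7, 36)/m(-68) = (3*36)/(-28 - 1*(-68)) = 108/(-28 + 68) = 108/40 = 108*(1/40) = 27/10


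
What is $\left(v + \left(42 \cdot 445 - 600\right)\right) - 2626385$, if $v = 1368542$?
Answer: $-1239753$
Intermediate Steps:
$\left(v + \left(42 \cdot 445 - 600\right)\right) - 2626385 = \left(1368542 + \left(42 \cdot 445 - 600\right)\right) - 2626385 = \left(1368542 + \left(18690 - 600\right)\right) - 2626385 = \left(1368542 + 18090\right) - 2626385 = 1386632 - 2626385 = -1239753$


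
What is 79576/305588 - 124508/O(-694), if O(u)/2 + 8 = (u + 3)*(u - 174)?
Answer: 3588002241/22910696330 ≈ 0.15661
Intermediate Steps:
O(u) = -16 + 2*(-174 + u)*(3 + u) (O(u) = -16 + 2*((u + 3)*(u - 174)) = -16 + 2*((3 + u)*(-174 + u)) = -16 + 2*((-174 + u)*(3 + u)) = -16 + 2*(-174 + u)*(3 + u))
79576/305588 - 124508/O(-694) = 79576/305588 - 124508/(-1060 - 342*(-694) + 2*(-694)**2) = 79576*(1/305588) - 124508/(-1060 + 237348 + 2*481636) = 19894/76397 - 124508/(-1060 + 237348 + 963272) = 19894/76397 - 124508/1199560 = 19894/76397 - 124508*1/1199560 = 19894/76397 - 31127/299890 = 3588002241/22910696330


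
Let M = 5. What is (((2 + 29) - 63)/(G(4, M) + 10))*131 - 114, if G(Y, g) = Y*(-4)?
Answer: 1754/3 ≈ 584.67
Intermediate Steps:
G(Y, g) = -4*Y
(((2 + 29) - 63)/(G(4, M) + 10))*131 - 114 = (((2 + 29) - 63)/(-4*4 + 10))*131 - 114 = ((31 - 63)/(-16 + 10))*131 - 114 = -32/(-6)*131 - 114 = -32*(-⅙)*131 - 114 = (16/3)*131 - 114 = 2096/3 - 114 = 1754/3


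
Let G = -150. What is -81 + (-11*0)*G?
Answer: -81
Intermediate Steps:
-81 + (-11*0)*G = -81 - 11*0*(-150) = -81 + 0*(-150) = -81 + 0 = -81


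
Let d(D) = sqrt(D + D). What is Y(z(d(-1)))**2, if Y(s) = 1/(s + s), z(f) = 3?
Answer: 1/36 ≈ 0.027778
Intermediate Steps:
d(D) = sqrt(2)*sqrt(D) (d(D) = sqrt(2*D) = sqrt(2)*sqrt(D))
Y(s) = 1/(2*s)
Y(z(d(-1)))**2 = ((1/2)/3)**2 = ((1/2)*(1/3))**2 = (1/6)**2 = 1/36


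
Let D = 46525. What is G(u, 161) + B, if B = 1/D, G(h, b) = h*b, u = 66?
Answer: 494374651/46525 ≈ 10626.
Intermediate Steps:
G(h, b) = b*h
B = 1/46525 ≈ 2.1494e-5
G(u, 161) + B = 161*66 + 1/46525 = 10626 + 1/46525 = 494374651/46525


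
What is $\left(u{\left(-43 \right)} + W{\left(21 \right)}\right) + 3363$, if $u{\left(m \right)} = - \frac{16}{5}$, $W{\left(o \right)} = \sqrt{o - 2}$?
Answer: $\frac{16799}{5} + \sqrt{19} \approx 3364.2$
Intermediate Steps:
$W{\left(o \right)} = \sqrt{-2 + o}$
$u{\left(m \right)} = - \frac{16}{5}$ ($u{\left(m \right)} = \left(-16\right) \frac{1}{5} = - \frac{16}{5}$)
$\left(u{\left(-43 \right)} + W{\left(21 \right)}\right) + 3363 = \left(- \frac{16}{5} + \sqrt{-2 + 21}\right) + 3363 = \left(- \frac{16}{5} + \sqrt{19}\right) + 3363 = \frac{16799}{5} + \sqrt{19}$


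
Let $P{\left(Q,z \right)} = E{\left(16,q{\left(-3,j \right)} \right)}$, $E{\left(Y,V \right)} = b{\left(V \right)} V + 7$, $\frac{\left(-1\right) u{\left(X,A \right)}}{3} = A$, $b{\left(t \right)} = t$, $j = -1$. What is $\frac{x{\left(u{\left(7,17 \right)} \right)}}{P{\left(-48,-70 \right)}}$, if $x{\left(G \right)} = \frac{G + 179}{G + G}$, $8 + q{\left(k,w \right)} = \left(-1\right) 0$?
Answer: $- \frac{64}{3621} \approx -0.017675$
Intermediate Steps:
$q{\left(k,w \right)} = -8$ ($q{\left(k,w \right)} = -8 - 0 = -8 + 0 = -8$)
$u{\left(X,A \right)} = - 3 A$
$E{\left(Y,V \right)} = 7 + V^{2}$ ($E{\left(Y,V \right)} = V V + 7 = V^{2} + 7 = 7 + V^{2}$)
$P{\left(Q,z \right)} = 71$ ($P{\left(Q,z \right)} = 7 + \left(-8\right)^{2} = 7 + 64 = 71$)
$x{\left(G \right)} = \frac{179 + G}{2 G}$
$\frac{x{\left(u{\left(7,17 \right)} \right)}}{P{\left(-48,-70 \right)}} = \frac{\frac{1}{2} \frac{1}{\left(-3\right) 17} \left(179 - 51\right)}{71} = \frac{179 - 51}{2 \left(-51\right)} \frac{1}{71} = \frac{1}{2} \left(- \frac{1}{51}\right) 128 \cdot \frac{1}{71} = \left(- \frac{64}{51}\right) \frac{1}{71} = - \frac{64}{3621}$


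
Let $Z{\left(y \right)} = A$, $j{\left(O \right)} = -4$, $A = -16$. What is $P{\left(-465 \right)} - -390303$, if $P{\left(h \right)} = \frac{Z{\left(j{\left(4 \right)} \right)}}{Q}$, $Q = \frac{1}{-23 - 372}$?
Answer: $396623$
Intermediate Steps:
$Z{\left(y \right)} = -16$
$Q = - \frac{1}{395}$ ($Q = \frac{1}{-395} = - \frac{1}{395} \approx -0.0025316$)
$P{\left(h \right)} = 6320$ ($P{\left(h \right)} = - \frac{16}{- \frac{1}{395}} = \left(-16\right) \left(-395\right) = 6320$)
$P{\left(-465 \right)} - -390303 = 6320 - -390303 = 6320 + 390303 = 396623$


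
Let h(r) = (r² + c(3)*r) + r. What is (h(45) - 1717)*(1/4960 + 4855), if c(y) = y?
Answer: 1468928861/620 ≈ 2.3692e+6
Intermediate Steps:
h(r) = r² + 4*r (h(r) = (r² + 3*r) + r = r² + 4*r)
(h(45) - 1717)*(1/4960 + 4855) = (45*(4 + 45) - 1717)*(1/4960 + 4855) = (45*49 - 1717)*(1/4960 + 4855) = (2205 - 1717)*(24080801/4960) = 488*(24080801/4960) = 1468928861/620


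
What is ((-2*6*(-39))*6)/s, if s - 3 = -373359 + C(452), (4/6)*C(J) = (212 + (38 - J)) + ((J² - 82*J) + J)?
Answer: -104/4523 ≈ -0.022994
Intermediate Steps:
C(J) = 375 - 123*J + 3*J²/2 (C(J) = 3*((212 + (38 - J)) + ((J² - 82*J) + J))/2 = 3*((250 - J) + (J² - 81*J))/2 = 3*(250 + J² - 82*J)/2 = 375 - 123*J + 3*J²/2)
s = -122121 (s = 3 + (-373359 + (375 - 123*452 + (3/2)*452²)) = 3 + (-373359 + (375 - 55596 + (3/2)*204304)) = 3 + (-373359 + (375 - 55596 + 306456)) = 3 + (-373359 + 251235) = 3 - 122124 = -122121)
((-2*6*(-39))*6)/s = ((-2*6*(-39))*6)/(-122121) = (-12*(-39)*6)*(-1/122121) = (468*6)*(-1/122121) = 2808*(-1/122121) = -104/4523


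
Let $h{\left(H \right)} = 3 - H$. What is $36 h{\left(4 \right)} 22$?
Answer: $-792$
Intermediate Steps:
$36 h{\left(4 \right)} 22 = 36 \left(3 - 4\right) 22 = 36 \left(-1\right) 22 = \left(-36\right) 22 = -792$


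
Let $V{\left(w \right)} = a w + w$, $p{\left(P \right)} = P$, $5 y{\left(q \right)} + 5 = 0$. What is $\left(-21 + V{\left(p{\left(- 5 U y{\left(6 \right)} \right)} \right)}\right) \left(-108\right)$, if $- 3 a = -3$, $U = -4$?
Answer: $6588$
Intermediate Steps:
$y{\left(q \right)} = -1$ ($y{\left(q \right)} = -1 + \frac{1}{5} \cdot 0 = -1 + 0 = -1$)
$a = 1$ ($a = \left(- \frac{1}{3}\right) \left(-3\right) = 1$)
$V{\left(w \right)} = 2 w$ ($V{\left(w \right)} = 1 w + w = w + w = 2 w$)
$\left(-21 + V{\left(p{\left(- 5 U y{\left(6 \right)} \right)} \right)}\right) \left(-108\right) = \left(-21 + 2 \left(-5\right) \left(-4\right) \left(-1\right)\right) \left(-108\right) = \left(-21 + 2 \cdot 20 \left(-1\right)\right) \left(-108\right) = \left(-21 + 2 \left(-20\right)\right) \left(-108\right) = \left(-21 - 40\right) \left(-108\right) = \left(-61\right) \left(-108\right) = 6588$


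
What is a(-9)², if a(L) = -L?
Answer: 81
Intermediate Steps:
a(-9)² = (-1*(-9))² = 9² = 81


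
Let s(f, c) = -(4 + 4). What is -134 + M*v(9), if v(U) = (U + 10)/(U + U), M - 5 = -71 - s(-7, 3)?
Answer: -1757/9 ≈ -195.22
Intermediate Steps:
s(f, c) = -8 (s(f, c) = -1*8 = -8)
M = -58 (M = 5 + (-71 - 1*(-8)) = 5 + (-71 + 8) = 5 - 63 = -58)
v(U) = (10 + U)/(2*U) (v(U) = (10 + U)/((2*U)) = (10 + U)*(1/(2*U)) = (10 + U)/(2*U))
-134 + M*v(9) = -134 - 29*(10 + 9)/9 = -134 - 29*19/9 = -134 - 58*19/18 = -134 - 551/9 = -1757/9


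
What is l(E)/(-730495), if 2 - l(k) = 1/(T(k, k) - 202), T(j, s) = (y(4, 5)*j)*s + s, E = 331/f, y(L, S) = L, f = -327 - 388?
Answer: -206642967/75289103436145 ≈ -2.7447e-6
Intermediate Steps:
f = -715
E = -331/715 (E = 331/(-715) = 331*(-1/715) = -331/715 ≈ -0.46294)
T(j, s) = s + 4*j*s (T(j, s) = (4*j)*s + s = 4*j*s + s = s + 4*j*s)
l(k) = 2 - 1/(-202 + k*(1 + 4*k)) (l(k) = 2 - 1/(k*(1 + 4*k) - 202) = 2 - 1/(-202 + k*(1 + 4*k)))
l(E)/(-730495) = ((-405 + 2*(-331/715)*(1 + 4*(-331/715)))/(-202 - 331*(1 + 4*(-331/715))/715))/(-730495) = ((-405 + 2*(-331/715)*(1 - 1324/715))/(-202 - 331*(1 - 1324/715)/715))*(-1/730495) = ((-405 + 2*(-331/715)*(-609/715))/(-202 - 331/715*(-609/715)))*(-1/730495) = ((-405 + 403158/511225)/(-202 + 201579/511225))*(-1/730495) = (-206642967/511225/(-103065871/511225))*(-1/730495) = -511225/103065871*(-206642967/511225)*(-1/730495) = (206642967/103065871)*(-1/730495) = -206642967/75289103436145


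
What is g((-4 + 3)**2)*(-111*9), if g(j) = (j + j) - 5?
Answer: 2997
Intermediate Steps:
g(j) = -5 + 2*j (g(j) = 2*j - 5 = -5 + 2*j)
g((-4 + 3)**2)*(-111*9) = (-5 + 2*(-4 + 3)**2)*(-111*9) = (-5 + 2*(-1)**2)*(-999) = (-5 + 2*1)*(-999) = (-5 + 2)*(-999) = -3*(-999) = 2997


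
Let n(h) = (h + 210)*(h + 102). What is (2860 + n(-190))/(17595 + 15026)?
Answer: 1100/32621 ≈ 0.033721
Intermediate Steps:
n(h) = (102 + h)*(210 + h) (n(h) = (210 + h)*(102 + h) = (102 + h)*(210 + h))
(2860 + n(-190))/(17595 + 15026) = (2860 + (21420 + (-190)² + 312*(-190)))/(17595 + 15026) = (2860 + (21420 + 36100 - 59280))/32621 = (2860 - 1760)*(1/32621) = 1100*(1/32621) = 1100/32621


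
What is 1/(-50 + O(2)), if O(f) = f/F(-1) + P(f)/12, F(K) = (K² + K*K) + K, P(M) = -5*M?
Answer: -6/293 ≈ -0.020478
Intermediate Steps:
F(K) = K + 2*K² (F(K) = (K² + K²) + K = 2*K² + K = K + 2*K²)
O(f) = 7*f/12 (O(f) = f/((-(1 + 2*(-1)))) - 5*f/12 = f/((-(1 - 2))) - 5*f*(1/12) = f/((-1*(-1))) - 5*f/12 = f/1 - 5*f/12 = f*1 - 5*f/12 = f - 5*f/12 = 7*f/12)
1/(-50 + O(2)) = 1/(-50 + (7/12)*2) = 1/(-50 + 7/6) = 1/(-293/6) = -6/293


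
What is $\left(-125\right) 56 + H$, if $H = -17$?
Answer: $-7017$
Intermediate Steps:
$\left(-125\right) 56 + H = \left(-125\right) 56 - 17 = -7000 - 17 = -7017$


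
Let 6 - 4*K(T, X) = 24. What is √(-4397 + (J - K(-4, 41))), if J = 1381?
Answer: I*√12046/2 ≈ 54.877*I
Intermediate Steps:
K(T, X) = -9/2 (K(T, X) = 3/2 - ¼*24 = 3/2 - 6 = -9/2)
√(-4397 + (J - K(-4, 41))) = √(-4397 + (1381 - 1*(-9/2))) = √(-4397 + (1381 + 9/2)) = √(-4397 + 2771/2) = √(-6023/2) = I*√12046/2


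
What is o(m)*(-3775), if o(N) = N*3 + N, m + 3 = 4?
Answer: -15100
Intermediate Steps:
m = 1 (m = -3 + 4 = 1)
o(N) = 4*N (o(N) = 3*N + N = 4*N)
o(m)*(-3775) = (4*1)*(-3775) = 4*(-3775) = -15100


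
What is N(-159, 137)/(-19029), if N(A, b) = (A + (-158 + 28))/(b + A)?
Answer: -289/418638 ≈ -0.00069033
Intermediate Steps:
N(A, b) = (-130 + A)/(A + b) (N(A, b) = (A - 130)/(A + b) = (-130 + A)/(A + b))
N(-159, 137)/(-19029) = ((-130 - 159)/(-159 + 137))/(-19029) = (-289/(-22))*(-1/19029) = -1/22*(-289)*(-1/19029) = (289/22)*(-1/19029) = -289/418638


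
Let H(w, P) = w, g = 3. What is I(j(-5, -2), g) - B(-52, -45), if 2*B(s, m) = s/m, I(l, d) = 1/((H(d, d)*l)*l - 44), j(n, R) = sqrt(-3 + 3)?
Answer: -1189/1980 ≈ -0.60050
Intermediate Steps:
j(n, R) = 0 (j(n, R) = sqrt(0) = 0)
I(l, d) = 1/(-44 + d*l**2) (I(l, d) = 1/((d*l)*l - 44) = 1/(d*l**2 - 44) = 1/(-44 + d*l**2))
B(s, m) = s/(2*m) (B(s, m) = (s/m)/2 = s/(2*m))
I(j(-5, -2), g) - B(-52, -45) = 1/(-44 + 3*0**2) - (-52)/(2*(-45)) = 1/(-44 + 3*0) - (-52)*(-1)/(2*45) = 1/(-44 + 0) - 1*26/45 = 1/(-44) - 26/45 = -1/44 - 26/45 = -1189/1980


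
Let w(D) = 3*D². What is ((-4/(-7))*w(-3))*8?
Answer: 864/7 ≈ 123.43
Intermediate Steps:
((-4/(-7))*w(-3))*8 = ((-4/(-7))*(3*(-3)²))*8 = ((-4*(-⅐))*(3*9))*8 = ((4/7)*27)*8 = (108/7)*8 = 864/7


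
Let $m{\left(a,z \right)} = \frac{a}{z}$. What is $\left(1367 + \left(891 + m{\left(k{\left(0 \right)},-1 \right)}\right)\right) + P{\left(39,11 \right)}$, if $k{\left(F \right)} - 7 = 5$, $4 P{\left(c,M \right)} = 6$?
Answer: $\frac{4495}{2} \approx 2247.5$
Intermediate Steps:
$P{\left(c,M \right)} = \frac{3}{2}$ ($P{\left(c,M \right)} = \frac{1}{4} \cdot 6 = \frac{3}{2}$)
$k{\left(F \right)} = 12$ ($k{\left(F \right)} = 7 + 5 = 12$)
$\left(1367 + \left(891 + m{\left(k{\left(0 \right)},-1 \right)}\right)\right) + P{\left(39,11 \right)} = \left(1367 + \left(891 + \frac{12}{-1}\right)\right) + \frac{3}{2} = \left(1367 + \left(891 + 12 \left(-1\right)\right)\right) + \frac{3}{2} = \left(1367 + \left(891 - 12\right)\right) + \frac{3}{2} = \left(1367 + 879\right) + \frac{3}{2} = 2246 + \frac{3}{2} = \frac{4495}{2}$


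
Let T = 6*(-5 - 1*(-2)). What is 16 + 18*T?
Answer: -308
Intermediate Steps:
T = -18 (T = 6*(-5 + 2) = 6*(-3) = -18)
16 + 18*T = 16 + 18*(-18) = 16 - 324 = -308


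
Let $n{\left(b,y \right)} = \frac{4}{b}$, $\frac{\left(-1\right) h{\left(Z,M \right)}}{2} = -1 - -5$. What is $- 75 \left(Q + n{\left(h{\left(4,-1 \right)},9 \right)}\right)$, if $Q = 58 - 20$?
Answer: $- \frac{5625}{2} \approx -2812.5$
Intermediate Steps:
$h{\left(Z,M \right)} = -8$ ($h{\left(Z,M \right)} = - 2 \left(-1 - -5\right) = - 2 \left(-1 + 5\right) = \left(-2\right) 4 = -8$)
$Q = 38$
$- 75 \left(Q + n{\left(h{\left(4,-1 \right)},9 \right)}\right) = - 75 \left(38 + \frac{4}{-8}\right) = - 75 \left(38 + 4 \left(- \frac{1}{8}\right)\right) = - 75 \left(38 - \frac{1}{2}\right) = \left(-75\right) \frac{75}{2} = - \frac{5625}{2}$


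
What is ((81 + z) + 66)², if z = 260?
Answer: 165649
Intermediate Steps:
((81 + z) + 66)² = ((81 + 260) + 66)² = (341 + 66)² = 407² = 165649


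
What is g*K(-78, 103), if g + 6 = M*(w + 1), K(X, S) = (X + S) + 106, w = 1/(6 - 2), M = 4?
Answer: -131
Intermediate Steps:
w = ¼ (w = 1/4 = ¼ ≈ 0.25000)
K(X, S) = 106 + S + X (K(X, S) = (S + X) + 106 = 106 + S + X)
g = -1 (g = -6 + 4*(¼ + 1) = -6 + 4*(5/4) = -6 + 5 = -1)
g*K(-78, 103) = -(106 + 103 - 78) = -1*131 = -131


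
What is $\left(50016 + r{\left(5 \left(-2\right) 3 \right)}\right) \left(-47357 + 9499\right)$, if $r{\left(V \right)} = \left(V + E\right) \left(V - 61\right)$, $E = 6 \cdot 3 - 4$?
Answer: $-1948626976$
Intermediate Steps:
$E = 14$ ($E = 18 - 4 = 14$)
$r{\left(V \right)} = \left(-61 + V\right) \left(14 + V\right)$ ($r{\left(V \right)} = \left(V + 14\right) \left(V - 61\right) = \left(14 + V\right) \left(-61 + V\right) = \left(-61 + V\right) \left(14 + V\right)$)
$\left(50016 + r{\left(5 \left(-2\right) 3 \right)}\right) \left(-47357 + 9499\right) = \left(50016 - \left(854 - 900 + 47 \cdot 5 \left(-2\right) 3\right)\right) \left(-47357 + 9499\right) = \left(50016 - \left(854 - 900 + 47 \left(-10\right) 3\right)\right) \left(-37858\right) = \left(50016 - \left(-556 - 900\right)\right) \left(-37858\right) = \left(50016 + \left(-854 + 900 + 1410\right)\right) \left(-37858\right) = \left(50016 + 1456\right) \left(-37858\right) = 51472 \left(-37858\right) = -1948626976$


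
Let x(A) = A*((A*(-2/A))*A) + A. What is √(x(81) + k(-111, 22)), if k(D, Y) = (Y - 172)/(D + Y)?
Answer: I*√103284411/89 ≈ 114.19*I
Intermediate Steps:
x(A) = A - 2*A² (x(A) = A*(-2*A) + A = -2*A² + A = A - 2*A²)
k(D, Y) = (-172 + Y)/(D + Y)
√(x(81) + k(-111, 22)) = √(81*(1 - 2*81) + (-172 + 22)/(-111 + 22)) = √(81*(1 - 162) - 150/(-89)) = √(81*(-161) - 1/89*(-150)) = √(-13041 + 150/89) = √(-1160499/89) = I*√103284411/89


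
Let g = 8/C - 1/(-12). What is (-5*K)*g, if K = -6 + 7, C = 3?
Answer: -55/4 ≈ -13.750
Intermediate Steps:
K = 1
g = 11/4 (g = 8/3 - 1/(-12) = 8*(⅓) - 1*(-1/12) = 8/3 + 1/12 = 11/4 ≈ 2.7500)
(-5*K)*g = -5*1*(11/4) = -5*11/4 = -55/4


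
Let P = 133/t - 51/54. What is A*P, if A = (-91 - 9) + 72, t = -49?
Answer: 922/9 ≈ 102.44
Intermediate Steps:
A = -28 (A = -100 + 72 = -28)
P = -461/126 (P = 133/(-49) - 51/54 = 133*(-1/49) - 51*1/54 = -19/7 - 17/18 = -461/126 ≈ -3.6587)
A*P = -28*(-461/126) = 922/9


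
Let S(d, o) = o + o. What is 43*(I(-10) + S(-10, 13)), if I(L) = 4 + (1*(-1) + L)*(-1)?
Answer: 1763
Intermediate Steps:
S(d, o) = 2*o
I(L) = 5 - L (I(L) = 4 + (-1 + L)*(-1) = 4 + (1 - L) = 5 - L)
43*(I(-10) + S(-10, 13)) = 43*((5 - 1*(-10)) + 2*13) = 43*((5 + 10) + 26) = 43*(15 + 26) = 43*41 = 1763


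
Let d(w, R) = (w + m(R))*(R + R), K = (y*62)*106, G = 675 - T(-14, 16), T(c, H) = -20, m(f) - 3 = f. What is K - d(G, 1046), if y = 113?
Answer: -2905812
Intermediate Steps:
m(f) = 3 + f
G = 695 (G = 675 - 1*(-20) = 675 + 20 = 695)
K = 742636 (K = (113*62)*106 = 7006*106 = 742636)
d(w, R) = 2*R*(3 + R + w) (d(w, R) = (w + (3 + R))*(R + R) = (3 + R + w)*(2*R) = 2*R*(3 + R + w))
K - d(G, 1046) = 742636 - 2*1046*(3 + 1046 + 695) = 742636 - 2*1046*1744 = 742636 - 1*3648448 = 742636 - 3648448 = -2905812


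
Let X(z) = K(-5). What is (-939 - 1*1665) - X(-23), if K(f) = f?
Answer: -2599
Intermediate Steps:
X(z) = -5
(-939 - 1*1665) - X(-23) = (-939 - 1*1665) - 1*(-5) = (-939 - 1665) + 5 = -2604 + 5 = -2599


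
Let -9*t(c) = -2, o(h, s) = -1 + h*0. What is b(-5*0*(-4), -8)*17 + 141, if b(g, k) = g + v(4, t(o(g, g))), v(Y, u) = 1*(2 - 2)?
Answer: 141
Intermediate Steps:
o(h, s) = -1 (o(h, s) = -1 + 0 = -1)
t(c) = 2/9 (t(c) = -1/9*(-2) = 2/9)
v(Y, u) = 0 (v(Y, u) = 1*0 = 0)
b(g, k) = g (b(g, k) = g + 0 = g)
b(-5*0*(-4), -8)*17 + 141 = (-5*0*(-4))*17 + 141 = (0*(-4))*17 + 141 = 0*17 + 141 = 0 + 141 = 141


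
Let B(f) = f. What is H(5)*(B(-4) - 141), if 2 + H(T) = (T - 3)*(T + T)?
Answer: -2610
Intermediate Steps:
H(T) = -2 + 2*T*(-3 + T) (H(T) = -2 + (T - 3)*(T + T) = -2 + (-3 + T)*(2*T) = -2 + 2*T*(-3 + T))
H(5)*(B(-4) - 141) = (-2 - 6*5 + 2*5**2)*(-4 - 141) = (-2 - 30 + 2*25)*(-145) = (-2 - 30 + 50)*(-145) = 18*(-145) = -2610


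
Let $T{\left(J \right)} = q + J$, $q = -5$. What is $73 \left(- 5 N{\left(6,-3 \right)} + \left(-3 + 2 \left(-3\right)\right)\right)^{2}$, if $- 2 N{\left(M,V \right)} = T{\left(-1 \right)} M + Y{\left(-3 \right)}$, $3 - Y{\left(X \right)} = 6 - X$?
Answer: $948708$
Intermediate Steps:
$T{\left(J \right)} = -5 + J$
$Y{\left(X \right)} = -3 + X$ ($Y{\left(X \right)} = 3 - \left(6 - X\right) = 3 + \left(-6 + X\right) = -3 + X$)
$N{\left(M,V \right)} = 3 + 3 M$ ($N{\left(M,V \right)} = - \frac{\left(-5 - 1\right) M - 6}{2} = - \frac{- 6 M - 6}{2} = - \frac{-6 - 6 M}{2} = 3 + 3 M$)
$73 \left(- 5 N{\left(6,-3 \right)} + \left(-3 + 2 \left(-3\right)\right)\right)^{2} = 73 \left(- 5 \left(3 + 3 \cdot 6\right) + \left(-3 + 2 \left(-3\right)\right)\right)^{2} = 73 \left(- 5 \left(3 + 18\right) - 9\right)^{2} = 73 \left(\left(-5\right) 21 - 9\right)^{2} = 73 \left(-105 - 9\right)^{2} = 73 \left(-114\right)^{2} = 73 \cdot 12996 = 948708$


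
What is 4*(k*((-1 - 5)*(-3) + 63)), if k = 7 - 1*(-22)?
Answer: 9396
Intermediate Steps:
k = 29 (k = 7 + 22 = 29)
4*(k*((-1 - 5)*(-3) + 63)) = 4*(29*((-1 - 5)*(-3) + 63)) = 4*(29*(-6*(-3) + 63)) = 4*(29*(18 + 63)) = 4*(29*81) = 4*2349 = 9396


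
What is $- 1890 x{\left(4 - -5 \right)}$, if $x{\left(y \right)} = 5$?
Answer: $-9450$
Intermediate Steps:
$- 1890 x{\left(4 - -5 \right)} = \left(-1890\right) 5 = -9450$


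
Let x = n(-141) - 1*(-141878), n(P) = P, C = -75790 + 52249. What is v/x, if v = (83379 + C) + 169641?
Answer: 229479/141737 ≈ 1.6190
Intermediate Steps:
C = -23541
v = 229479 (v = (83379 - 23541) + 169641 = 59838 + 169641 = 229479)
x = 141737 (x = -141 - 1*(-141878) = -141 + 141878 = 141737)
v/x = 229479/141737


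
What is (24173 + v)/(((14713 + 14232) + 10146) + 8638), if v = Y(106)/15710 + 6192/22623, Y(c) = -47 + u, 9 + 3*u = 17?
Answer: 8591357661457/16963236453570 ≈ 0.50647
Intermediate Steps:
u = 8/3 (u = -3 + (⅓)*17 = -3 + 17/3 = 8/3 ≈ 2.6667)
Y(c) = -133/3 (Y(c) = -47 + 8/3 = -133/3)
v = 96273367/355407330 (v = -133/3/15710 + 6192/22623 = -133/3*1/15710 + 6192*(1/22623) = -133/47130 + 2064/7541 = 96273367/355407330 ≈ 0.27088)
(24173 + v)/(((14713 + 14232) + 10146) + 8638) = (24173 + 96273367/355407330)/(((14713 + 14232) + 10146) + 8638) = 8591357661457/(355407330*((28945 + 10146) + 8638)) = 8591357661457/(355407330*(39091 + 8638)) = (8591357661457/355407330)/47729 = (8591357661457/355407330)*(1/47729) = 8591357661457/16963236453570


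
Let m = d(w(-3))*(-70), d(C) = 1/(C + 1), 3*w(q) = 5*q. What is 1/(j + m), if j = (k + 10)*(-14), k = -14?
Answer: 2/147 ≈ 0.013605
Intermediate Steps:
w(q) = 5*q/3 (w(q) = (5*q)/3 = 5*q/3)
j = 56 (j = (-14 + 10)*(-14) = -4*(-14) = 56)
d(C) = 1/(1 + C)
m = 35/2 (m = -70/(1 + (5/3)*(-3)) = -70/(1 - 5) = -70/(-4) = -¼*(-70) = 35/2 ≈ 17.500)
1/(j + m) = 1/(56 + 35/2) = 1/(147/2) = 2/147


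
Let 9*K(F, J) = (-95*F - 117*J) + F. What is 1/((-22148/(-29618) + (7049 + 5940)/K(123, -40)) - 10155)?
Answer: -1095866/11146314667 ≈ -9.8316e-5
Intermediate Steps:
K(F, J) = -13*J - 94*F/9 (K(F, J) = ((-95*F - 117*J) + F)/9 = ((-117*J - 95*F) + F)/9 = (-117*J - 94*F)/9 = -13*J - 94*F/9)
1/((-22148/(-29618) + (7049 + 5940)/K(123, -40)) - 10155) = 1/((-22148/(-29618) + (7049 + 5940)/(-13*(-40) - 94/9*123)) - 10155) = 1/((-22148*(-1/29618) + 12989/(520 - 3854/3)) - 10155) = 1/((11074/14809 + 12989/(-2294/3)) - 10155) = 1/((11074/14809 + 12989*(-3/2294)) - 10155) = 1/((11074/14809 - 1257/74) - 10155) = 1/(-17795437/1095866 - 10155) = 1/(-11146314667/1095866) = -1095866/11146314667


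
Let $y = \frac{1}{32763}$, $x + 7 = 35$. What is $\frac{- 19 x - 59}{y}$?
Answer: $-19362933$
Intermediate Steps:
$x = 28$ ($x = -7 + 35 = 28$)
$y = \frac{1}{32763} \approx 3.0522 \cdot 10^{-5}$
$\frac{- 19 x - 59}{y} = \left(\left(-19\right) 28 - 59\right) \frac{1}{\frac{1}{32763}} = \left(-532 - 59\right) 32763 = \left(-591\right) 32763 = -19362933$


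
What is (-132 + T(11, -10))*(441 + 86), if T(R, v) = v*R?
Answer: -127534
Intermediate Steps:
T(R, v) = R*v
(-132 + T(11, -10))*(441 + 86) = (-132 + 11*(-10))*(441 + 86) = (-132 - 110)*527 = -242*527 = -127534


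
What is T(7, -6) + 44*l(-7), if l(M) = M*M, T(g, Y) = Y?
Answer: 2150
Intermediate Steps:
l(M) = M²
T(7, -6) + 44*l(-7) = -6 + 44*(-7)² = -6 + 44*49 = -6 + 2156 = 2150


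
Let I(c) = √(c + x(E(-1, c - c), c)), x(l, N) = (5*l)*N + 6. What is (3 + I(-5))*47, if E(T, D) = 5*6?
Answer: 141 + 47*I*√749 ≈ 141.0 + 1286.3*I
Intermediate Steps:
E(T, D) = 30
x(l, N) = 6 + 5*N*l (x(l, N) = 5*N*l + 6 = 6 + 5*N*l)
I(c) = √(6 + 151*c) (I(c) = √(c + (6 + 5*c*30)) = √(c + (6 + 150*c)) = √(6 + 151*c))
(3 + I(-5))*47 = (3 + √(6 + 151*(-5)))*47 = (3 + √(6 - 755))*47 = (3 + √(-749))*47 = (3 + I*√749)*47 = 141 + 47*I*√749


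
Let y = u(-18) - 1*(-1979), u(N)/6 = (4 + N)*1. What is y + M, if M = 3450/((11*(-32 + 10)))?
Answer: 227570/121 ≈ 1880.7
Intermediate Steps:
u(N) = 24 + 6*N (u(N) = 6*((4 + N)*1) = 6*(4 + N) = 24 + 6*N)
y = 1895 (y = (24 + 6*(-18)) - 1*(-1979) = (24 - 108) + 1979 = -84 + 1979 = 1895)
M = -1725/121 (M = 3450/((11*(-22))) = 3450/(-242) = 3450*(-1/242) = -1725/121 ≈ -14.256)
y + M = 1895 - 1725/121 = 227570/121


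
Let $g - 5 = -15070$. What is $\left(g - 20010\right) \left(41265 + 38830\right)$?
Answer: $-2809332125$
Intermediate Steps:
$g = -15065$ ($g = 5 - 15070 = -15065$)
$\left(g - 20010\right) \left(41265 + 38830\right) = \left(-15065 - 20010\right) \left(41265 + 38830\right) = \left(-35075\right) 80095 = -2809332125$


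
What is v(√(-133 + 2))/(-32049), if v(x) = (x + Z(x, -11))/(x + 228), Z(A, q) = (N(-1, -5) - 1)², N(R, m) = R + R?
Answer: (-√131 + 9*I)/(32049*(√131 - 228*I)) ≈ -1.307e-6 - 1.5007e-6*I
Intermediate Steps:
N(R, m) = 2*R
Z(A, q) = 9 (Z(A, q) = (2*(-1) - 1)² = (-2 - 1)² = (-3)² = 9)
v(x) = (9 + x)/(228 + x) (v(x) = (x + 9)/(x + 228) = (9 + x)/(228 + x))
v(√(-133 + 2))/(-32049) = ((9 + √(-133 + 2))/(228 + √(-133 + 2)))/(-32049) = ((9 + √(-131))/(228 + √(-131)))*(-1/32049) = ((9 + I*√131)/(228 + I*√131))*(-1/32049) = -(9 + I*√131)/(32049*(228 + I*√131))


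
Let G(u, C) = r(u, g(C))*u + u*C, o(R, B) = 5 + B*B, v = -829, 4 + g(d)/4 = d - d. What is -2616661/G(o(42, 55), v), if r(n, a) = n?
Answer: -2616661/6669030 ≈ -0.39236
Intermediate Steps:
g(d) = -16 (g(d) = -16 + 4*(d - d) = -16 + 4*0 = -16 + 0 = -16)
o(R, B) = 5 + B²
G(u, C) = u² + C*u (G(u, C) = u*u + u*C = u² + C*u)
-2616661/G(o(42, 55), v) = -2616661*1/((-829 + (5 + 55²))*(5 + 55²)) = -2616661*1/((-829 + (5 + 3025))*(5 + 3025)) = -2616661*1/(3030*(-829 + 3030)) = -2616661/(3030*2201) = -2616661/6669030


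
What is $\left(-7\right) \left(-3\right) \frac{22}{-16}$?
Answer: $- \frac{231}{8} \approx -28.875$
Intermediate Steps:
$\left(-7\right) \left(-3\right) \frac{22}{-16} = 21 \cdot 22 \left(- \frac{1}{16}\right) = 21 \left(- \frac{11}{8}\right) = - \frac{231}{8}$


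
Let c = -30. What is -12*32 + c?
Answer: -414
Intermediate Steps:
-12*32 + c = -12*32 - 30 = -384 - 30 = -414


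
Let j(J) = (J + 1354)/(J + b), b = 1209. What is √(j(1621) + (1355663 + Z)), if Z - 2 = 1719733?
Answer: √985222538458/566 ≈ 1753.7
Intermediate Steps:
j(J) = (1354 + J)/(1209 + J) (j(J) = (J + 1354)/(J + 1209) = (1354 + J)/(1209 + J))
Z = 1719735 (Z = 2 + 1719733 = 1719735)
√(j(1621) + (1355663 + Z)) = √((1354 + 1621)/(1209 + 1621) + (1355663 + 1719735)) = √(2975/2830 + 3075398) = √((1/2830)*2975 + 3075398) = √(595/566 + 3075398) = √(1740675863/566) = √985222538458/566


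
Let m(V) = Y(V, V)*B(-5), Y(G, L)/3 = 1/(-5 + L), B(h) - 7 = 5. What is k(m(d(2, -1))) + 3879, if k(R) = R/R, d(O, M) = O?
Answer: 3880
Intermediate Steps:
B(h) = 12 (B(h) = 7 + 5 = 12)
Y(G, L) = 3/(-5 + L)
m(V) = 36/(-5 + V) (m(V) = (3/(-5 + V))*12 = 36/(-5 + V))
k(R) = 1
k(m(d(2, -1))) + 3879 = 1 + 3879 = 3880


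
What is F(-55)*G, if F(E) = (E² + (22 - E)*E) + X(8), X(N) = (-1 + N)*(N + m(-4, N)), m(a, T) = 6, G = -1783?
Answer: 1982696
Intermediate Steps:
X(N) = (-1 + N)*(6 + N) (X(N) = (-1 + N)*(N + 6) = (-1 + N)*(6 + N))
F(E) = 98 + E² + E*(22 - E) (F(E) = (E² + (22 - E)*E) + (-6 + 8² + 5*8) = (E² + E*(22 - E)) + (-6 + 64 + 40) = (E² + E*(22 - E)) + 98 = 98 + E² + E*(22 - E))
F(-55)*G = (98 + 22*(-55))*(-1783) = (98 - 1210)*(-1783) = -1112*(-1783) = 1982696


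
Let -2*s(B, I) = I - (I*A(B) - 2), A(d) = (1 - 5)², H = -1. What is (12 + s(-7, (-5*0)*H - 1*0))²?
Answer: 121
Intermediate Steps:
A(d) = 16 (A(d) = (-4)² = 16)
s(B, I) = -1 + 15*I/2 (s(B, I) = -(I - (I*16 - 2))/2 = -(I - (16*I - 2))/2 = -(I - (-2 + 16*I))/2 = -(I + (2 - 16*I))/2 = -(2 - 15*I)/2 = -1 + 15*I/2)
(12 + s(-7, (-5*0)*H - 1*0))² = (12 + (-1 + 15*(-5*0*(-1) - 1*0)/2))² = (12 + (-1 + 15*(0*(-1) + 0)/2))² = (12 + (-1 + 15*(0 + 0)/2))² = (12 + (-1 + (15/2)*0))² = (12 + (-1 + 0))² = (12 - 1)² = 11² = 121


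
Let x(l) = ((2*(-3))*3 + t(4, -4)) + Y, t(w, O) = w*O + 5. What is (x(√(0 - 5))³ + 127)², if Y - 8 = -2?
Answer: 144961600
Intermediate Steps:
t(w, O) = 5 + O*w (t(w, O) = O*w + 5 = 5 + O*w)
Y = 6 (Y = 8 - 2 = 6)
x(l) = -23 (x(l) = ((2*(-3))*3 + (5 - 4*4)) + 6 = (-6*3 + (5 - 16)) + 6 = (-18 - 11) + 6 = -29 + 6 = -23)
(x(√(0 - 5))³ + 127)² = ((-23)³ + 127)² = (-12167 + 127)² = (-12040)² = 144961600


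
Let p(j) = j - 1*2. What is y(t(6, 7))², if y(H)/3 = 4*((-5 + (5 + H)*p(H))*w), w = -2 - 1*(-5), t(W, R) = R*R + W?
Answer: 13064490000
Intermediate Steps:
p(j) = -2 + j (p(j) = j - 2 = -2 + j)
t(W, R) = W + R² (t(W, R) = R² + W = W + R²)
w = 3 (w = -2 + 5 = 3)
y(H) = -180 + 36*(-2 + H)*(5 + H) (y(H) = 3*(4*((-5 + (5 + H)*(-2 + H))*3)) = 3*(4*((-5 + (-2 + H)*(5 + H))*3)) = 3*(4*(-15 + 3*(-2 + H)*(5 + H))) = 3*(-60 + 12*(-2 + H)*(5 + H)) = -180 + 36*(-2 + H)*(5 + H))
y(t(6, 7))² = (-540 + 36*(6 + 7²)² + 108*(6 + 7²))² = (-540 + 36*(6 + 49)² + 108*(6 + 49))² = (-540 + 36*55² + 108*55)² = (-540 + 36*3025 + 5940)² = (-540 + 108900 + 5940)² = 114300² = 13064490000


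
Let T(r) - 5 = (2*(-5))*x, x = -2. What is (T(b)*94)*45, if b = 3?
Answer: 105750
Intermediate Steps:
T(r) = 25 (T(r) = 5 + (2*(-5))*(-2) = 5 - 10*(-2) = 5 + 20 = 25)
(T(b)*94)*45 = (25*94)*45 = 2350*45 = 105750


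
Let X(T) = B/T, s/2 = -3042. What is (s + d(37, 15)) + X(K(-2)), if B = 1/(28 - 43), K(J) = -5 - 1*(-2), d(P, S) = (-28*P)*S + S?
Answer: -972404/45 ≈ -21609.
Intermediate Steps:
d(P, S) = S - 28*P*S (d(P, S) = -28*P*S + S = S - 28*P*S)
s = -6084 (s = 2*(-3042) = -6084)
K(J) = -3 (K(J) = -5 + 2 = -3)
B = -1/15 (B = 1/(-15) = -1/15 ≈ -0.066667)
X(T) = -1/(15*T)
(s + d(37, 15)) + X(K(-2)) = (-6084 + 15*(1 - 28*37)) - 1/15/(-3) = (-6084 + 15*(1 - 1036)) - 1/15*(-⅓) = (-6084 + 15*(-1035)) + 1/45 = (-6084 - 15525) + 1/45 = -21609 + 1/45 = -972404/45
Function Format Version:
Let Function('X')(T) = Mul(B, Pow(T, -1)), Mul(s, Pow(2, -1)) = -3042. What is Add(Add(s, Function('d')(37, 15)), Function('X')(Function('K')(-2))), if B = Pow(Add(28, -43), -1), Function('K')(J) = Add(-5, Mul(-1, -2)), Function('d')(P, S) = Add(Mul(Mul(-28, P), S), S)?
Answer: Rational(-972404, 45) ≈ -21609.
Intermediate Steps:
Function('d')(P, S) = Add(S, Mul(-28, P, S)) (Function('d')(P, S) = Add(Mul(-28, P, S), S) = Add(S, Mul(-28, P, S)))
s = -6084 (s = Mul(2, -3042) = -6084)
Function('K')(J) = -3 (Function('K')(J) = Add(-5, 2) = -3)
B = Rational(-1, 15) (B = Pow(-15, -1) = Rational(-1, 15) ≈ -0.066667)
Function('X')(T) = Mul(Rational(-1, 15), Pow(T, -1))
Add(Add(s, Function('d')(37, 15)), Function('X')(Function('K')(-2))) = Add(Add(-6084, Mul(15, Add(1, Mul(-28, 37)))), Mul(Rational(-1, 15), Pow(-3, -1))) = Add(Add(-6084, Mul(15, Add(1, -1036))), Mul(Rational(-1, 15), Rational(-1, 3))) = Add(Add(-6084, Mul(15, -1035)), Rational(1, 45)) = Add(Add(-6084, -15525), Rational(1, 45)) = Add(-21609, Rational(1, 45)) = Rational(-972404, 45)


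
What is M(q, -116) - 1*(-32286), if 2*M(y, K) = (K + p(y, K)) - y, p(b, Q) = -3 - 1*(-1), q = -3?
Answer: 64457/2 ≈ 32229.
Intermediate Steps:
p(b, Q) = -2 (p(b, Q) = -3 + 1 = -2)
M(y, K) = -1 + K/2 - y/2 (M(y, K) = ((K - 2) - y)/2 = ((-2 + K) - y)/2 = (-2 + K - y)/2 = -1 + K/2 - y/2)
M(q, -116) - 1*(-32286) = (-1 + (½)*(-116) - ½*(-3)) - 1*(-32286) = (-1 - 58 + 3/2) + 32286 = -115/2 + 32286 = 64457/2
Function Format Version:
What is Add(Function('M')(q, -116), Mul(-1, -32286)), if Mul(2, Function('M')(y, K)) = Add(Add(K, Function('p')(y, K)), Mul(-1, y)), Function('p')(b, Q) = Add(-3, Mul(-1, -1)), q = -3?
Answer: Rational(64457, 2) ≈ 32229.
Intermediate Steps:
Function('p')(b, Q) = -2 (Function('p')(b, Q) = Add(-3, 1) = -2)
Function('M')(y, K) = Add(-1, Mul(Rational(1, 2), K), Mul(Rational(-1, 2), y)) (Function('M')(y, K) = Mul(Rational(1, 2), Add(Add(K, -2), Mul(-1, y))) = Mul(Rational(1, 2), Add(Add(-2, K), Mul(-1, y))) = Mul(Rational(1, 2), Add(-2, K, Mul(-1, y))) = Add(-1, Mul(Rational(1, 2), K), Mul(Rational(-1, 2), y)))
Add(Function('M')(q, -116), Mul(-1, -32286)) = Add(Add(-1, Mul(Rational(1, 2), -116), Mul(Rational(-1, 2), -3)), Mul(-1, -32286)) = Add(Add(-1, -58, Rational(3, 2)), 32286) = Add(Rational(-115, 2), 32286) = Rational(64457, 2)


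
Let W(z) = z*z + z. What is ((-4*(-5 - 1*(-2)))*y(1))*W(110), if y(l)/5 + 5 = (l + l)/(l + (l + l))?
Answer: -3174600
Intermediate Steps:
W(z) = z + z² (W(z) = z² + z = z + z²)
y(l) = -65/3 (y(l) = -25 + 5*((l + l)/(l + (l + l))) = -25 + 5*((2*l)/(l + 2*l)) = -25 + 5*((2*l)/((3*l))) = -25 + 5*((2*l)*(1/(3*l))) = -25 + 5*(⅔) = -25 + 10/3 = -65/3)
((-4*(-5 - 1*(-2)))*y(1))*W(110) = (-4*(-5 - 1*(-2))*(-65/3))*(110*(1 + 110)) = (-4*(-5 + 2)*(-65/3))*(110*111) = (-4*(-3)*(-65/3))*12210 = (12*(-65/3))*12210 = -260*12210 = -3174600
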